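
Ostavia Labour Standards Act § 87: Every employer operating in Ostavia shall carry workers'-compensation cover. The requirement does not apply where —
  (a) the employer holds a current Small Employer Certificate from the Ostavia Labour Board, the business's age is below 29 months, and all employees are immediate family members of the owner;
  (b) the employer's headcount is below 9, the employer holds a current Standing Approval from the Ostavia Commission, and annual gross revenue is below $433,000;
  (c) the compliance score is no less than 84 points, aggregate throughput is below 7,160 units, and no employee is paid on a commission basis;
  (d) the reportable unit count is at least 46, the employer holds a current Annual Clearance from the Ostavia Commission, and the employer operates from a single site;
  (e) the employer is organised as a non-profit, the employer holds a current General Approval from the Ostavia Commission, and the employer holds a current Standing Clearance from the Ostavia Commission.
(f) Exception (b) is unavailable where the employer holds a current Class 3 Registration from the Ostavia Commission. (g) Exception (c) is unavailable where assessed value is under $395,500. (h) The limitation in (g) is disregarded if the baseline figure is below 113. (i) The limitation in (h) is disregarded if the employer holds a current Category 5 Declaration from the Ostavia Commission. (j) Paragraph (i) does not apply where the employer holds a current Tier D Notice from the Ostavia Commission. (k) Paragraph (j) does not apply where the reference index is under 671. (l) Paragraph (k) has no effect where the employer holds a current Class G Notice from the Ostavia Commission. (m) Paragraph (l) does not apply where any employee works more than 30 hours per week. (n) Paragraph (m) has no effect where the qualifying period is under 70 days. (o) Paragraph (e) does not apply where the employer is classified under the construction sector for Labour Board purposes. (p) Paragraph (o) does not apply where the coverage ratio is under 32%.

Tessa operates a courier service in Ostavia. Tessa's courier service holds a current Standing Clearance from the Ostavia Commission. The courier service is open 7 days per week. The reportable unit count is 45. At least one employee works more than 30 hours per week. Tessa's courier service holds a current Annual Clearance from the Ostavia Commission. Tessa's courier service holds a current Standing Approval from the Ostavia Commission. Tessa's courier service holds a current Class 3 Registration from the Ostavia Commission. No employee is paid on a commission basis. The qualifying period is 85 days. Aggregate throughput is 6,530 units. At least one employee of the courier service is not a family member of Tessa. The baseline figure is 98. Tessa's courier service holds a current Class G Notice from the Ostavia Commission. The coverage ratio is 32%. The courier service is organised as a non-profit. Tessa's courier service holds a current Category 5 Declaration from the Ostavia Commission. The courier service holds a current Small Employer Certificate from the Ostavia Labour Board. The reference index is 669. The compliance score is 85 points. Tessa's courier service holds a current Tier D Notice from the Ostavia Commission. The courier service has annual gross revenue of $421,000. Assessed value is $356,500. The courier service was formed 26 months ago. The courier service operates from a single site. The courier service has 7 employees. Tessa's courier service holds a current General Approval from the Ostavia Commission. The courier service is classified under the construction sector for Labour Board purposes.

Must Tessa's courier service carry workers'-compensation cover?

Yes — Tessa's courier service must carry workers'-compensation cover.

Exception (a) does not apply: at least one employee is not a family member.
All of (b)'s requirements are met (the employer's headcount is 7, below the 9 limit; a current Standing Approval is held; annual gross revenue is $421,000, below the $433,000 limit). Turning to paragraph (f): (f) operates — a current Class 3 Registration is held. So (b) is unavailable.
Exception (c)'s conditions are all satisfied: the compliance score is 85 points, meeting the 84 points threshold; aggregate throughput is 6,530 units, below the 7,160 units limit; no employee is paid on commission. But: (g) operates against (c): assessed value is $356,500, under the $395,500 limit. (h) is triggered (the baseline figure is 98, below the 113 limit), but is overridden by (i): (i) operates against (h): a current Category 5 Declaration is held. (j) applies (a current Tier D Notice is held), but is itself disapplied by (k): (k) operates against (j): the reference index is 669, under the 671 limit. (l) would limit (k) — a current Class G Notice is held — but (m) sets (l) aside: (m) operates against (l): at least one employee exceeds 30 hours/week. (n), which would lift (m), does not operate here — the qualifying period is 85 days, not under 70 days. (c) is therefore removed.
Exception (d) fails — the reportable unit count is 45, short of 46.
Exception (e) is satisfied on its face — the employer is a non-profit; a current General Approval is held; a current Standing Clearance is held. However, paragraphs (o)–(p) must be considered: (o) operates against (e): the courier service is classified under the construction sector. (p) is not triggered (the coverage ratio is 32%, not under 32%), so (o) stands. Exception (e) does not apply.
Every exception is unavailable, so the rule governs.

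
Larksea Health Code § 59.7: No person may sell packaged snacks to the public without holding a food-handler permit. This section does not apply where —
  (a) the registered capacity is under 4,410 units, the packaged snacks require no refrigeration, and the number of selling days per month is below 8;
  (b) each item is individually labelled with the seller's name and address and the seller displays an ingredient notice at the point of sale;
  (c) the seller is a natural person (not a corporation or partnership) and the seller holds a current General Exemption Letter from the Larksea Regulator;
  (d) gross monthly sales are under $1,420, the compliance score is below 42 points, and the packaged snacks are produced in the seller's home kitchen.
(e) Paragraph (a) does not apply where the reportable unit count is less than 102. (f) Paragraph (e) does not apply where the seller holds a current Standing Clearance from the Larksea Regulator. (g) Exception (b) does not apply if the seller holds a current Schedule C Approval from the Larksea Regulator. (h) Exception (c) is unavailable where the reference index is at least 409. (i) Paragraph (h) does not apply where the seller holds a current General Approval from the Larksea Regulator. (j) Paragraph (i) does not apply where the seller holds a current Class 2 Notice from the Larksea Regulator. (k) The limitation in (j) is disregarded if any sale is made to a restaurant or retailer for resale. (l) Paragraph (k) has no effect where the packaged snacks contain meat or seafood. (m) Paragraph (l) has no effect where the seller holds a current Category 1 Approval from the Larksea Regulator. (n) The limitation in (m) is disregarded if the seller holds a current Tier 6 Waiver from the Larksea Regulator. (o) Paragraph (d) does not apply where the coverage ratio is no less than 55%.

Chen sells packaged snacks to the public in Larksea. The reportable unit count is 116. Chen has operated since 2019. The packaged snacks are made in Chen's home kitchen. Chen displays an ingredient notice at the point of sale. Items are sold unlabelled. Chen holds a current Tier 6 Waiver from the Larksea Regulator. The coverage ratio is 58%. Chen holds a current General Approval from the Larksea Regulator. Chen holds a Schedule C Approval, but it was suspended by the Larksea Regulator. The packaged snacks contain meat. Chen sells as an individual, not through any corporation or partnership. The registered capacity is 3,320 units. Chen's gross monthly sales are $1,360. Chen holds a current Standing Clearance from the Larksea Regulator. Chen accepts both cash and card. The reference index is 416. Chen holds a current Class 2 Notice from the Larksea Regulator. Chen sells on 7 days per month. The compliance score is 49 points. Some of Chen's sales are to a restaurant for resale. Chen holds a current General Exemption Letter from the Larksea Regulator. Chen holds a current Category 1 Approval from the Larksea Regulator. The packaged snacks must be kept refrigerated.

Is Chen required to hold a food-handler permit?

Yes — Chen must hold a food-handler permit.

Exception (a) fails — the packaged snacks require refrigeration.
Exception (b) fails — items are sold unlabelled.
Exception (c) is satisfied on its face — the seller is a natural person; a current General Exemption Letter is held. But applying paragraphs (h)–(n): (h) operates against (c): the reference index is 416, meeting the 409 threshold. (i) is triggered (a current General Approval is held), but is itself disapplied by (j): (j) is engaged — a current Class 2 Notice is held. (k) would limit (j) — some sales are to a restaurant for resale — but (l) sets (k) aside: (l) operates against (k): the packaged snacks contain meat. (m) would limit (l) — a current Category 1 Approval is held — but (n) sets (m) aside: (n) is triggered — a current Tier 6 Waiver is held. So (c) is unavailable.
Exception (d) does not apply: the compliance score is 49 points, not below 42 points.
None of the exceptions is available; § 59.7 applies in full.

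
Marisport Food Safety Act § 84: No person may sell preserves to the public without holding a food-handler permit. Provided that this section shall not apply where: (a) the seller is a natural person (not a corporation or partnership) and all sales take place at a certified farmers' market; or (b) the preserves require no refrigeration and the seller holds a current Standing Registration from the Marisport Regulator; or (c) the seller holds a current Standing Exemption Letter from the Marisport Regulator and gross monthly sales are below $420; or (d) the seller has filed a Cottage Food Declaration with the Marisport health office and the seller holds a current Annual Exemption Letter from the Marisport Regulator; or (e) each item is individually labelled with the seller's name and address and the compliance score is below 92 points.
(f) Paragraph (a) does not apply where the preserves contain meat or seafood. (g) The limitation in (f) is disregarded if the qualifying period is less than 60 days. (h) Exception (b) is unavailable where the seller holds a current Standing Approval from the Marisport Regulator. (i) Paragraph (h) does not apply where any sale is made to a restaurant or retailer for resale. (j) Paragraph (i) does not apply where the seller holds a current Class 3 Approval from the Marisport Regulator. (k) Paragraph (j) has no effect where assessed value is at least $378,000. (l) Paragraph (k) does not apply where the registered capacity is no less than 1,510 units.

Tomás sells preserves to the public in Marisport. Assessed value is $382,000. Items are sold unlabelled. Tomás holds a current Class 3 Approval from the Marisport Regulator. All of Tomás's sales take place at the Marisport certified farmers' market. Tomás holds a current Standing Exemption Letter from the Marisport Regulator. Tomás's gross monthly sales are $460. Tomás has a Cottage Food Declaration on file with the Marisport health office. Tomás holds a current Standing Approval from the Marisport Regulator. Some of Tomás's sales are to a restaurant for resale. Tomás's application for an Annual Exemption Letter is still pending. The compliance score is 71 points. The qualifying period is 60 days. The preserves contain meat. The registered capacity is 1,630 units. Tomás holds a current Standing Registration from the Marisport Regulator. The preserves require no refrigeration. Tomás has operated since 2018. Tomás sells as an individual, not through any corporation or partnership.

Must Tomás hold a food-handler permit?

Exception (a) is satisfied on its face — the seller is a natural person; all sales are at a certified farmers' market. However, paragraphs (f)–(g) must be considered: (f) operates against (a): the preserves contain meat. (g), which would lift (f), does not operate here — the qualifying period is 60 days, not less than 60 days. So (a) is unavailable.
All of (b)'s requirements are met (the preserves are shelf-stable; a current Standing Registration is held). However, paragraphs (h)–(l) must be considered: (h) operates against (b): a current Standing Approval is held. (i) is triggered (some sales are to a restaurant for resale), but yields to (j): (j) operates — a current Class 3 Approval is held. (k) operates (assessed value is $382,000, meeting the $378,000 threshold), but is set aside by (l): (l) operates — the registered capacity is 1,630 units, meeting the 1,510 units threshold. (b) is therefore removed.
Exception (c) does not apply: gross monthly sales are $460, not below $420.
Exception (d) requires that the seller holds a current Annual Exemption Letter from the Marisport Regulator; but the Annual Exemption Letter is not current, so (d) is unavailable.
Exception (e) requires that each item is individually labelled with the seller's name and address; but items are sold unlabelled, so (e) is unavailable.
No exception displaces § 84.

Yes — Tomás must hold a food-handler permit.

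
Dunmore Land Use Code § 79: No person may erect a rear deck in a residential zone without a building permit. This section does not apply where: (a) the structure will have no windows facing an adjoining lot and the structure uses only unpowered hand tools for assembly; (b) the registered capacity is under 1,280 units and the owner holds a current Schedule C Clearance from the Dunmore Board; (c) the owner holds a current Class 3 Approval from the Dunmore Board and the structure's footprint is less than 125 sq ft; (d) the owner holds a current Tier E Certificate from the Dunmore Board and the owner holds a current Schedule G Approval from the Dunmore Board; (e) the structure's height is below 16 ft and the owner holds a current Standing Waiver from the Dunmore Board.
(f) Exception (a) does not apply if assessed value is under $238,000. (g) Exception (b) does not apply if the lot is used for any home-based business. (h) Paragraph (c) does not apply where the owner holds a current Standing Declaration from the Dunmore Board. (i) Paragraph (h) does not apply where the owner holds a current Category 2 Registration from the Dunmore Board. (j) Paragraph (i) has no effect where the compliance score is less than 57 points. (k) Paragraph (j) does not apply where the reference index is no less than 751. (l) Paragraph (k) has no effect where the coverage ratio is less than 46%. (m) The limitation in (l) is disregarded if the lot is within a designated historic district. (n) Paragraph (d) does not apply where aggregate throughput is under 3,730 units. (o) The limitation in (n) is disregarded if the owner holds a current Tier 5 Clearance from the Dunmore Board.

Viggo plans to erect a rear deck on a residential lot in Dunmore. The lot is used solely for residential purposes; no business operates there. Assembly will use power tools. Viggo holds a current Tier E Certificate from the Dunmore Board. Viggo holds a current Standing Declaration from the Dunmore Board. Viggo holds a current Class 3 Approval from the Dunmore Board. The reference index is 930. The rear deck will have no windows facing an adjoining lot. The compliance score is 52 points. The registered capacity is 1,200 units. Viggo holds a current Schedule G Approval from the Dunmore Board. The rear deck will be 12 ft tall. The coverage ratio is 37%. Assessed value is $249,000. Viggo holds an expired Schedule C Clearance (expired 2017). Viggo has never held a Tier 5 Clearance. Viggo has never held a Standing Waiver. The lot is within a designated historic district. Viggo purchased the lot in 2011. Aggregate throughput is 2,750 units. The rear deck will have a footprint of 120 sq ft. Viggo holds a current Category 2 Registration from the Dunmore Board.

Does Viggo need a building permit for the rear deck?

Exception (a) does not apply: assembly uses power tools.
Exception (b) requires that the owner holds a current Schedule C Clearance from the Dunmore Board; but the Schedule C Clearance is not current, so (b) is unavailable.
All of (c)'s requirements are met (a current Class 3 Approval is held; the structure's footprint is 120 sq ft, less than the 125 sq ft limit). Under paragraphs (h)–(m): (h) is triggered (a current Standing Declaration is held), but is overridden by (i): (i) operates against (h): a current Category 2 Registration is held. (j) is triggered (the compliance score is 52 points, less than the 57 points limit), but is overridden by (k): (k) is engaged — the reference index is 930, meeting the 751 threshold. (l) applies (the coverage ratio is 37%, less than the 46% limit), but is displaced by (m): (m) is triggered — the lot is in a historic district. Exception (c) stands.
All of (d)'s requirements are met (a current Tier E Certificate is held; a current Schedule G Approval is held). However, paragraphs (n)–(o) must be considered: (n) operates against (d): aggregate throughput is 2,750 units, under the 3,730 units limit. (o), which would lift (n), does not operate here — no current Tier 5 Clearance is held. So (d) is unavailable.
Exception (e) fails — there is no Standing Waiver in force.

No — exception (c) applies; Viggo does not need a building permit.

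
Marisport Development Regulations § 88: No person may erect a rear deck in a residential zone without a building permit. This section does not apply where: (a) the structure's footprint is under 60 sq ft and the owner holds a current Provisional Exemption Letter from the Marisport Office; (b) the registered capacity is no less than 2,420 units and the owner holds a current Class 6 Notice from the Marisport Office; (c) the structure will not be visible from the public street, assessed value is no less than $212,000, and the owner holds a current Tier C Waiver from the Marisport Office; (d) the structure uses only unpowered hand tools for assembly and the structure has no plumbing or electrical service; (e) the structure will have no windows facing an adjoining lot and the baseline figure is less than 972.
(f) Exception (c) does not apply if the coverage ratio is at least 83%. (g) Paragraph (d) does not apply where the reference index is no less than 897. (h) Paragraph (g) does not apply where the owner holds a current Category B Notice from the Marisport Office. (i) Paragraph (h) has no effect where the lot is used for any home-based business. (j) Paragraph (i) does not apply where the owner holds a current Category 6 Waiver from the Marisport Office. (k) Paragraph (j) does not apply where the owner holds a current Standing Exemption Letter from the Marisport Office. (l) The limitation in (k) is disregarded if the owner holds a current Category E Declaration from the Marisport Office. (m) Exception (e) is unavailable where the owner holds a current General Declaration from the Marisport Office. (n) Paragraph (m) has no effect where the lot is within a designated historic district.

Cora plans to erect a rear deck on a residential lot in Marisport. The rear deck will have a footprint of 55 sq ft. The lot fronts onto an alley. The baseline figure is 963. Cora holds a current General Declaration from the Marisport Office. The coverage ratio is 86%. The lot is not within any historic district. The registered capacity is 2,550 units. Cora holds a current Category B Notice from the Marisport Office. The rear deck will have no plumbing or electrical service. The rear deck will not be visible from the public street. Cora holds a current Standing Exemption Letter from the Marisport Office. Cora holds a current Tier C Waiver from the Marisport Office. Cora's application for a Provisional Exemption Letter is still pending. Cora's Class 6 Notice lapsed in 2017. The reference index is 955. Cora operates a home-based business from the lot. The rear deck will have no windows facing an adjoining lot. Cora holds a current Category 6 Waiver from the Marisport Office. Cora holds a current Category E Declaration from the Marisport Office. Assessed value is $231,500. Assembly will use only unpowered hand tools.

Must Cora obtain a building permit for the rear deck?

Exception (a) requires that the owner holds a current Provisional Exemption Letter from the Marisport Office; but no current Provisional Exemption Letter is held, so (a) is unavailable.
Exception (b) requires that the owner holds a current Class 6 Notice from the Marisport Office; but there is no Class 6 Notice in force, so (b) is unavailable.
Exception (c)'s conditions are all satisfied: the structure will not be visible from the street; assessed value is $231,500, meeting the $212,000 threshold; a current Tier C Waiver is held. Turning to paragraph (f): (f) operates against (c): the coverage ratio is 86%, meeting the 83% threshold. So (c) is unavailable.
Exception (d) is satisfied on its face — assembly uses only hand tools; there is no plumbing or electrical service. Under paragraphs (g)–(l): (g) is engaged (the reference index is 955, meeting the 897 threshold), but is itself disapplied by (h): (h) applies — a current Category B Notice is held. (i) would limit (h) — a home-based business operates on the lot — but (j) sets (i) aside: (j) applies — a current Category 6 Waiver is held. (k) would limit (j) — a current Standing Exemption Letter is held — but (l) sets (k) aside: (l) operates against (k): a current Category E Declaration is held. Exception (d) stands.
Exception (e): no windows face an adjoining lot; the baseline figure is 963, less than the 972 limit — every condition holds. But applying paragraphs (m)–(n): (m) operates against (e): a current General Declaration is held. (n) is inapplicable (the lot is not in a historic district), so (m) stands. So (e) is unavailable.

No — exception (d) applies; Cora does not need a building permit.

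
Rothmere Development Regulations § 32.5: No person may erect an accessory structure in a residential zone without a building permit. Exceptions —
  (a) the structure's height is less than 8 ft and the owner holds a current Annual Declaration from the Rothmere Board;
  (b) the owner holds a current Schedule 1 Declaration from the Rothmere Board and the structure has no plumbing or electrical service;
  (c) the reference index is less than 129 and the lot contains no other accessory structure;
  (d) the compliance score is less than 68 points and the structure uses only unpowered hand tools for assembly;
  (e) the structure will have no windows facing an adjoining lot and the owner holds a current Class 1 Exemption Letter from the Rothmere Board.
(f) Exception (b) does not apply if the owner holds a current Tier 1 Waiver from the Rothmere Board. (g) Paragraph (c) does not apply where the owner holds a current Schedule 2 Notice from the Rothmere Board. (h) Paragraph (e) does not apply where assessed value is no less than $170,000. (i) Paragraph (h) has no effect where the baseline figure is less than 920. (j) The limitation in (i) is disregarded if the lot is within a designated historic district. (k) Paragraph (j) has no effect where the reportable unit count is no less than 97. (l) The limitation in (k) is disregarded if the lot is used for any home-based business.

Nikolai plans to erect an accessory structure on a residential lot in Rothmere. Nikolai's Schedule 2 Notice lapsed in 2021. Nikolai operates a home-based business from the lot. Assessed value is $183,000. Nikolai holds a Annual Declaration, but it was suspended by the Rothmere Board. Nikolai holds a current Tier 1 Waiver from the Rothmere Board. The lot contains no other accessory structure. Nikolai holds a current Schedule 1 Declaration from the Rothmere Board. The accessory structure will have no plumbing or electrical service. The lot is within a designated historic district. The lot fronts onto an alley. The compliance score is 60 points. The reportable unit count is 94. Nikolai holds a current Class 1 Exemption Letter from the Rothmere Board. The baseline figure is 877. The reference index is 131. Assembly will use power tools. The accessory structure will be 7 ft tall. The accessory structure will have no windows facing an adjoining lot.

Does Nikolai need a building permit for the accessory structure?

Exception (a) requires that the owner holds a current Annual Declaration from the Rothmere Board; but no current Annual Declaration is held, so (a) is unavailable.
Exception (b) is satisfied on its face — a current Schedule 1 Declaration is held; there is no plumbing or electrical service. But: (f) is engaged — a current Tier 1 Waiver is held. So (b) is unavailable.
Exception (c) does not apply: the reference index is 131, not less than 129.
Exception (d) requires that the structure uses only unpowered hand tools for assembly; but assembly uses power tools, so (d) is unavailable.
Exception (e)'s conditions are all satisfied: no windows face an adjoining lot; a current Class 1 Exemption Letter is held. But applying paragraphs (h)–(l): (h) is engaged — assessed value is $183,000, meeting the $170,000 threshold. (i) would limit (h) — the baseline figure is 877, less than the 920 limit — but (j) sets (i) aside: (j) applies — the lot is in a historic district. (k) is not triggered (the reportable unit count is 94, short of 97), so (j) stands. So (e) is unavailable.
Every exception is unavailable, so the rule governs.

Yes — Nikolai must obtain a building permit.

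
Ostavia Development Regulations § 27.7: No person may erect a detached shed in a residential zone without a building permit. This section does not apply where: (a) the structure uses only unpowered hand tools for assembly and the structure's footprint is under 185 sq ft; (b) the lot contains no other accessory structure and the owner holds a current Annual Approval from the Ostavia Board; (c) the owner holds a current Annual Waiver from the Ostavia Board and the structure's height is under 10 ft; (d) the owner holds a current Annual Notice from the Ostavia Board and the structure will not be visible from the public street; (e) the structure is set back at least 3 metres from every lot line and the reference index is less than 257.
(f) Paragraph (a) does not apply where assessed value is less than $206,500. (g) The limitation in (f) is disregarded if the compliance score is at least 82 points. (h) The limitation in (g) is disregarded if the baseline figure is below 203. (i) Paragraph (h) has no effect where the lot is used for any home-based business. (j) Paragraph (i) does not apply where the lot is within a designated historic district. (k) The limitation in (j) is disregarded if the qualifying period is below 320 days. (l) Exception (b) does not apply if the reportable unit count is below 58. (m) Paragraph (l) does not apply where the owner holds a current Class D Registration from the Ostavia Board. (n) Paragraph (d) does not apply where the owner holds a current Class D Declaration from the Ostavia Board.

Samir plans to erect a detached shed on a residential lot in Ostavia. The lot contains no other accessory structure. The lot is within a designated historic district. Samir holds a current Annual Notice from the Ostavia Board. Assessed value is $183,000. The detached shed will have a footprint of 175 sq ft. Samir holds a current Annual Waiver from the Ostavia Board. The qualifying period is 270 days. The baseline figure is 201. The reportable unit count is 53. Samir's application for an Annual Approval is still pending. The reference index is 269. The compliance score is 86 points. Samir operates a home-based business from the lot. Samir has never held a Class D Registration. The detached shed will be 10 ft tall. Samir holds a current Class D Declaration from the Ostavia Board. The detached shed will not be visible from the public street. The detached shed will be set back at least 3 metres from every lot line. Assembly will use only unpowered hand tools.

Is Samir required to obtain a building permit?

No — exception (a) applies; Samir does not need a building permit.

Exception (a): assembly uses only hand tools; the structure's footprint is 175 sq ft, under the 185 sq ft limit — every condition holds. Applying paragraphs (f)–(k): (f) is engaged (assessed value is $183,000, less than the $206,500 limit), but yields to (g): (g) applies — the compliance score is 86 points, meeting the 82 points threshold. (h) is triggered (the baseline figure is 201, below the 203 limit), but is itself disapplied by (i): (i) is engaged — a home-based business operates on the lot. (j) is triggered (the lot is in a historic district), but is set aside by (k): (k) applies — the qualifying period is 270 days, below the 320 days limit. (a) remains available.
Exception (b) does not apply: there is no Annual Approval in force.
Exception (c) requires that the structure's height is under 10 ft; but the structure's height is 10 ft, not under 10 ft, so (c) is unavailable.
Exception (d)'s conditions are all satisfied: a current Annual Notice is held; the structure will not be visible from the street. But: (n) applies — a current Class D Declaration is held. (d) is therefore removed.
Exception (e) fails — the reference index is 269, not less than 257.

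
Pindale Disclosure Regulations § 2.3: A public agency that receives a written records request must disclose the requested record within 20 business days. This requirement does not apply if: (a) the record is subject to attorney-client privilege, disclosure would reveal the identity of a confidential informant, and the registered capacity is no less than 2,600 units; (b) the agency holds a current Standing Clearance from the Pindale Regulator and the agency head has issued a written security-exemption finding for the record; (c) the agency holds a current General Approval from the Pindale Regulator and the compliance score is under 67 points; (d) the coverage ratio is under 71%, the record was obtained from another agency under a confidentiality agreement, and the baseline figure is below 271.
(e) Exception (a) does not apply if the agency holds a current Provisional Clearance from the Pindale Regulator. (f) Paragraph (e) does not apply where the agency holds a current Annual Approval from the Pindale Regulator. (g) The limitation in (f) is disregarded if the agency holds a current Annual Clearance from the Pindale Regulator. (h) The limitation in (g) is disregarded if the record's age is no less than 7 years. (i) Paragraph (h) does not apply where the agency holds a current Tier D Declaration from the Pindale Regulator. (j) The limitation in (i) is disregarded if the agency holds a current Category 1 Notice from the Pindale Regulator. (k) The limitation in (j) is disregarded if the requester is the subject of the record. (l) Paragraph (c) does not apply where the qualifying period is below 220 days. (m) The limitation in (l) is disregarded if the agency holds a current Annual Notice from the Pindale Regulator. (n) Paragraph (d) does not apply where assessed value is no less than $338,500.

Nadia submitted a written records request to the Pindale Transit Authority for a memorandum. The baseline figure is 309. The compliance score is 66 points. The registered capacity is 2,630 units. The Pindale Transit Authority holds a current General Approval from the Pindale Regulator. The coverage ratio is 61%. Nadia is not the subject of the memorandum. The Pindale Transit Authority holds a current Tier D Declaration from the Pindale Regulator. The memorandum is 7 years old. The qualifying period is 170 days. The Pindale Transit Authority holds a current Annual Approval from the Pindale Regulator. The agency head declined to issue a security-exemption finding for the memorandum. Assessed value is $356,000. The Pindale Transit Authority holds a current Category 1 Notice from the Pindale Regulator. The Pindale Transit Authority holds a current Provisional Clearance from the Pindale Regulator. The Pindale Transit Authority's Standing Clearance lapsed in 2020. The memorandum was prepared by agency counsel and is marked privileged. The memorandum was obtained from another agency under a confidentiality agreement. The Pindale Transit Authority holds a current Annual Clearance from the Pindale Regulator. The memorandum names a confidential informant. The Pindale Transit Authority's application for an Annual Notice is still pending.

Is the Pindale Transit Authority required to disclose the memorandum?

No — exception (a) applies; the Pindale Transit Authority is not required to disclose the memorandum.

Exception (a) is satisfied on its face — the memorandum is privileged; the memorandum names a confidential informant; the registered capacity is 2,630 units, meeting the 2,600 units threshold. Under paragraphs (e)–(k): (e) would limit (a) — a current Provisional Clearance is held — but (f) sets (e) aside: (f) operates against (e): a current Annual Approval is held. (g) would limit (f) — a current Annual Clearance is held — but (h) sets (g) aside: (h) is engaged — the record's age is 7 years, meeting the 7 years threshold. (i) would limit (h) — a current Tier D Declaration is held — but (j) sets (i) aside: (j) is triggered — a current Category 1 Notice is held. (k), which would lift (j), does not operate here — Nadia is not the subject of the memorandum. Exception (a) stands.
Exception (b) fails — no current Standing Clearance is held.
Exception (c)'s conditions are all satisfied: a current General Approval is held; the compliance score is 66 points, under the 67 points limit. However, paragraphs (l)–(m) must be considered: (l) operates against (c): the qualifying period is 170 days, below the 220 days limit. (m) is not triggered (there is no Annual Notice in force), so (l) stands. So (c) is unavailable.
Exception (d) fails — the baseline figure is 309, not below 271.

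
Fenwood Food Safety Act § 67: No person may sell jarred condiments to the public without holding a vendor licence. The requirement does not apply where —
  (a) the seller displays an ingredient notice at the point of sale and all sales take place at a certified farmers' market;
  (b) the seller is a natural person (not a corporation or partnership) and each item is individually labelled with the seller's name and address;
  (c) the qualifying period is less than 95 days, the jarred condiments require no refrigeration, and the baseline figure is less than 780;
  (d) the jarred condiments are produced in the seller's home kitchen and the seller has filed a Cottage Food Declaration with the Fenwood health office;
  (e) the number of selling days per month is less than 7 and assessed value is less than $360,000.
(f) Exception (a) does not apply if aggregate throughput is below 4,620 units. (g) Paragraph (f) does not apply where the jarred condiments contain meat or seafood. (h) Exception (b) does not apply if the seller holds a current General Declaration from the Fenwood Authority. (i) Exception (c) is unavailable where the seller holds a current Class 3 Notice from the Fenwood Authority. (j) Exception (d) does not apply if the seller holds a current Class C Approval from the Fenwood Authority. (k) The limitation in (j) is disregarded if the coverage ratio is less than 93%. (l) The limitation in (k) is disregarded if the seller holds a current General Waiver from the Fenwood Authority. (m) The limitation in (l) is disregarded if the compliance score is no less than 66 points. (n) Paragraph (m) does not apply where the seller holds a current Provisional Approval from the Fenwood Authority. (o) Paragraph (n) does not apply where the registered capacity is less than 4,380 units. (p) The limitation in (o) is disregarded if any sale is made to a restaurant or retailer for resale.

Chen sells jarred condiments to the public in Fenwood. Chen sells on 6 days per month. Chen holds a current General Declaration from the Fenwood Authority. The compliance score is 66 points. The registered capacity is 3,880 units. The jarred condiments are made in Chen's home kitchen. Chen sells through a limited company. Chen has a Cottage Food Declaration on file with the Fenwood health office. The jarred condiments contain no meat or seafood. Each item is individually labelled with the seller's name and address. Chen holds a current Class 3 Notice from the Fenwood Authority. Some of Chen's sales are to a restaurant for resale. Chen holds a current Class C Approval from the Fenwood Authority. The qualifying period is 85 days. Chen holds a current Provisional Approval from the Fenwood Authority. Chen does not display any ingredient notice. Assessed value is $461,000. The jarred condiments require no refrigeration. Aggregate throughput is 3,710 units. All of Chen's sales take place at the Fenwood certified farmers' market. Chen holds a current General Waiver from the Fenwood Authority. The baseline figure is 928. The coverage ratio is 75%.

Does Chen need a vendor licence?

Yes — Chen must hold a vendor licence.

Exception (a) requires that the seller displays an ingredient notice at the point of sale; but no ingredient notice is displayed, so (a) is unavailable.
Exception (b) requires that the seller is a natural person (not a corporation or partnership); but the seller operates through a limited company, so (b) is unavailable.
Exception (c) does not apply: the baseline figure is 928, not less than 780.
Exception (d) is satisfied on its face — the jarred condiments are home-kitchen produced; a Cottage Food Declaration is on file. But: (j) applies — a current Class C Approval is held. (k) operates (the coverage ratio is 75%, less than the 93% limit), but is overridden by (l): (l) operates against (k): a current General Waiver is held. (m) would limit (l) — the compliance score is 66 points, meeting the 66 points threshold — but (n) sets (m) aside: (n) is triggered — a current Provisional Approval is held. (o) is engaged (the registered capacity is 3,880 units, less than the 4,380 units limit), but yields to (p): (p) applies — some sales are to a restaurant for resale. Exception (d) does not apply.
Exception (e) fails — assessed value is $461,000, not less than $360,000.
No exception applies. The general rule governs.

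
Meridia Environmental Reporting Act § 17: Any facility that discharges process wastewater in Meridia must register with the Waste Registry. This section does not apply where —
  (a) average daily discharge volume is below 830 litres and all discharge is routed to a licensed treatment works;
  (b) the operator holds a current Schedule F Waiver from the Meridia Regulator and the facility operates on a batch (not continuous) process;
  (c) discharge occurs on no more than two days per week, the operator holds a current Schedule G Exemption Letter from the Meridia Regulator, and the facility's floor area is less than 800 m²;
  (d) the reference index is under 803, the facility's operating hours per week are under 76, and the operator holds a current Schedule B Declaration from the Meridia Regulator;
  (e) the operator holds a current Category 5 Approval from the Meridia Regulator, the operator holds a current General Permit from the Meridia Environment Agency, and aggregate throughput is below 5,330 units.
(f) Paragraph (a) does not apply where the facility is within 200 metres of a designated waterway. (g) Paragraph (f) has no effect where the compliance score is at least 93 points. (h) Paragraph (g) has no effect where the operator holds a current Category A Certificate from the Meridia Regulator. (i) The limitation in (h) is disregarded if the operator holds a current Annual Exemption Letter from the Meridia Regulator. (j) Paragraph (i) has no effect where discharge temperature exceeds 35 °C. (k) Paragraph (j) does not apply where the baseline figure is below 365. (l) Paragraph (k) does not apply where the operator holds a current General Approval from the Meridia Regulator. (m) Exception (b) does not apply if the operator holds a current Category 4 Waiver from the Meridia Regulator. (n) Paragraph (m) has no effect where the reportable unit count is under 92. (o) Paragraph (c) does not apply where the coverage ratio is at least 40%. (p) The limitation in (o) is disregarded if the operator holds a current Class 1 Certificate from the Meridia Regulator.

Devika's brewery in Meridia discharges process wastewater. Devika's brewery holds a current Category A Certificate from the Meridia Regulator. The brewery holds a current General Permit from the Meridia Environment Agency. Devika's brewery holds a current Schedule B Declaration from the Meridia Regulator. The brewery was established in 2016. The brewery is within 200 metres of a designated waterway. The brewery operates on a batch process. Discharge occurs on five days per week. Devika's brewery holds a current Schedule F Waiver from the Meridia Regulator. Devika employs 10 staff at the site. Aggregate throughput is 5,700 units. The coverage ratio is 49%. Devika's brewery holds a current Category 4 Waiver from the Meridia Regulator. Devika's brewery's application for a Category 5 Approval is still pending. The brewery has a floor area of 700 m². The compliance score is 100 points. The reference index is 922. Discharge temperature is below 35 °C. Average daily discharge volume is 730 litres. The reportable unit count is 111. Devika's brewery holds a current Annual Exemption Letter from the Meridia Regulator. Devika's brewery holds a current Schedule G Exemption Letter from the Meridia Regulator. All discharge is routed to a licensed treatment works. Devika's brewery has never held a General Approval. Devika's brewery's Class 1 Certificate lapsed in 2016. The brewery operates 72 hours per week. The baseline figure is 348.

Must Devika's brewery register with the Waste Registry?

All of (a)'s requirements are met (average daily discharge volume is 730 litres, below the 830 litres limit; discharge is routed to a licensed treatment works). Under paragraphs (f)–(l): (f) would limit (a) — the brewery is within 200 m of a designated waterway — but (g) sets (f) aside: (g) operates against (f): the compliance score is 100 points, meeting the 93 points threshold. (h) would limit (g) — a current Category A Certificate is held — but (i) sets (h) aside: (i) is triggered — a current Annual Exemption Letter is held. (j) is not engaged (discharge temperature is below 35 °C), so (i) stands. (a) remains available.
All of (b)'s requirements are met (a current Schedule F Waiver is held; the facility operates on a batch process). However, paragraphs (m)–(n) must be considered: (m) is engaged — a current Category 4 Waiver is held. (n), which would lift (m), is inapplicable — the reportable unit count is 111, not under 92. Exception (b) does not apply.
Exception (c) does not apply: discharge occurs on five days per week.
Exception (d) does not apply: the reference index is 922, not under 803.
Exception (e) fails — the Category 5 Approval is not current.

No — exception (a) applies; Devika's brewery is not required to register with the Waste Registry.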